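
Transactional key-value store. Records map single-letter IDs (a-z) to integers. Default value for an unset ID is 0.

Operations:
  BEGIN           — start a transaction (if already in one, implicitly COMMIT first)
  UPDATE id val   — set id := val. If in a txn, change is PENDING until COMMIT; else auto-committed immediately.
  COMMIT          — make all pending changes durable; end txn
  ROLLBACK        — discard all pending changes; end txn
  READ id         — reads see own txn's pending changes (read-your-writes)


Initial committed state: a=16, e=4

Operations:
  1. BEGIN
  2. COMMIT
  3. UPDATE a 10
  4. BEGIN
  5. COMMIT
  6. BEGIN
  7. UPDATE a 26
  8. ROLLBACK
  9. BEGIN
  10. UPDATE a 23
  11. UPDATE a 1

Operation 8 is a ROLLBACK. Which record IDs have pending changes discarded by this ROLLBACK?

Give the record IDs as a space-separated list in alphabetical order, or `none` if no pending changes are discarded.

Answer: a

Derivation:
Initial committed: {a=16, e=4}
Op 1: BEGIN: in_txn=True, pending={}
Op 2: COMMIT: merged [] into committed; committed now {a=16, e=4}
Op 3: UPDATE a=10 (auto-commit; committed a=10)
Op 4: BEGIN: in_txn=True, pending={}
Op 5: COMMIT: merged [] into committed; committed now {a=10, e=4}
Op 6: BEGIN: in_txn=True, pending={}
Op 7: UPDATE a=26 (pending; pending now {a=26})
Op 8: ROLLBACK: discarded pending ['a']; in_txn=False
Op 9: BEGIN: in_txn=True, pending={}
Op 10: UPDATE a=23 (pending; pending now {a=23})
Op 11: UPDATE a=1 (pending; pending now {a=1})
ROLLBACK at op 8 discards: ['a']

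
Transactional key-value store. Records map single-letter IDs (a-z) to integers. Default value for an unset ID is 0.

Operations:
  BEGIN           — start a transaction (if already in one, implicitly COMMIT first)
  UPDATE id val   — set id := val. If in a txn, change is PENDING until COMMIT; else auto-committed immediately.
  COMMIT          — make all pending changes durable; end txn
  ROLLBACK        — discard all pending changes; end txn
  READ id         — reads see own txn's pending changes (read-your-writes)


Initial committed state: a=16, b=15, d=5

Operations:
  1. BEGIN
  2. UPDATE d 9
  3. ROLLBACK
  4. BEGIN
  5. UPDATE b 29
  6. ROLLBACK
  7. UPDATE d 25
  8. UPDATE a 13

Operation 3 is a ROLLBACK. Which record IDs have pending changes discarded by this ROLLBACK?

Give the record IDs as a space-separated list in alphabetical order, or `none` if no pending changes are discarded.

Answer: d

Derivation:
Initial committed: {a=16, b=15, d=5}
Op 1: BEGIN: in_txn=True, pending={}
Op 2: UPDATE d=9 (pending; pending now {d=9})
Op 3: ROLLBACK: discarded pending ['d']; in_txn=False
Op 4: BEGIN: in_txn=True, pending={}
Op 5: UPDATE b=29 (pending; pending now {b=29})
Op 6: ROLLBACK: discarded pending ['b']; in_txn=False
Op 7: UPDATE d=25 (auto-commit; committed d=25)
Op 8: UPDATE a=13 (auto-commit; committed a=13)
ROLLBACK at op 3 discards: ['d']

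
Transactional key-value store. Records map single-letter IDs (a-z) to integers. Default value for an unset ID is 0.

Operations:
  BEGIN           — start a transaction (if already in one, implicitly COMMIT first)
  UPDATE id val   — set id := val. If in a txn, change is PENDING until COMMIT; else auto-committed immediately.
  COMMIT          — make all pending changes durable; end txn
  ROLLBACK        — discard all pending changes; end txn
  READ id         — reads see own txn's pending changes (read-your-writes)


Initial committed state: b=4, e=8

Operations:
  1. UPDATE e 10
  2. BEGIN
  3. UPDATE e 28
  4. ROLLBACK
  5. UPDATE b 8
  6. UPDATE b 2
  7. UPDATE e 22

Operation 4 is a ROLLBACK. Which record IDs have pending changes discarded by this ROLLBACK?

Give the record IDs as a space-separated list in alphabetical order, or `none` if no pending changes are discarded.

Answer: e

Derivation:
Initial committed: {b=4, e=8}
Op 1: UPDATE e=10 (auto-commit; committed e=10)
Op 2: BEGIN: in_txn=True, pending={}
Op 3: UPDATE e=28 (pending; pending now {e=28})
Op 4: ROLLBACK: discarded pending ['e']; in_txn=False
Op 5: UPDATE b=8 (auto-commit; committed b=8)
Op 6: UPDATE b=2 (auto-commit; committed b=2)
Op 7: UPDATE e=22 (auto-commit; committed e=22)
ROLLBACK at op 4 discards: ['e']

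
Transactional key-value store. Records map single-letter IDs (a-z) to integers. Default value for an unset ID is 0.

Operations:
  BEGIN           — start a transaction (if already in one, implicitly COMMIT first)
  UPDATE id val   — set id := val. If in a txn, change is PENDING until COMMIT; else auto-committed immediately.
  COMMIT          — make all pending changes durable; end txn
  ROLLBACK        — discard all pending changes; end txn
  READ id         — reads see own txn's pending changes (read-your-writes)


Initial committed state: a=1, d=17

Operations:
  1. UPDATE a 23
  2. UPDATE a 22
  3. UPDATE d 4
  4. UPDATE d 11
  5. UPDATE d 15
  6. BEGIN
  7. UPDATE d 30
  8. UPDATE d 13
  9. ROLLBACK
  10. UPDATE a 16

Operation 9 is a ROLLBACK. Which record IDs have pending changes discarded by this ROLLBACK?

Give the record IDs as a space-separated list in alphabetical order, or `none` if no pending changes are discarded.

Answer: d

Derivation:
Initial committed: {a=1, d=17}
Op 1: UPDATE a=23 (auto-commit; committed a=23)
Op 2: UPDATE a=22 (auto-commit; committed a=22)
Op 3: UPDATE d=4 (auto-commit; committed d=4)
Op 4: UPDATE d=11 (auto-commit; committed d=11)
Op 5: UPDATE d=15 (auto-commit; committed d=15)
Op 6: BEGIN: in_txn=True, pending={}
Op 7: UPDATE d=30 (pending; pending now {d=30})
Op 8: UPDATE d=13 (pending; pending now {d=13})
Op 9: ROLLBACK: discarded pending ['d']; in_txn=False
Op 10: UPDATE a=16 (auto-commit; committed a=16)
ROLLBACK at op 9 discards: ['d']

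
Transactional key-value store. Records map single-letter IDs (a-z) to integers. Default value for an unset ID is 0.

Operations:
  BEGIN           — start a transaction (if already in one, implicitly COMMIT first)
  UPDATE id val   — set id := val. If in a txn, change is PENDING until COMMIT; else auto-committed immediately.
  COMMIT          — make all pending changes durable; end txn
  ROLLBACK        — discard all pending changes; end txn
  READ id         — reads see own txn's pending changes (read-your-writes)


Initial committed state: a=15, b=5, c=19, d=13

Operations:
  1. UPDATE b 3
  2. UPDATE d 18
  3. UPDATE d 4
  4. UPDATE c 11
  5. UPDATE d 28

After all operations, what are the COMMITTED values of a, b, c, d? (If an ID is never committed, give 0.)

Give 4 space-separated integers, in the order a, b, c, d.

Initial committed: {a=15, b=5, c=19, d=13}
Op 1: UPDATE b=3 (auto-commit; committed b=3)
Op 2: UPDATE d=18 (auto-commit; committed d=18)
Op 3: UPDATE d=4 (auto-commit; committed d=4)
Op 4: UPDATE c=11 (auto-commit; committed c=11)
Op 5: UPDATE d=28 (auto-commit; committed d=28)
Final committed: {a=15, b=3, c=11, d=28}

Answer: 15 3 11 28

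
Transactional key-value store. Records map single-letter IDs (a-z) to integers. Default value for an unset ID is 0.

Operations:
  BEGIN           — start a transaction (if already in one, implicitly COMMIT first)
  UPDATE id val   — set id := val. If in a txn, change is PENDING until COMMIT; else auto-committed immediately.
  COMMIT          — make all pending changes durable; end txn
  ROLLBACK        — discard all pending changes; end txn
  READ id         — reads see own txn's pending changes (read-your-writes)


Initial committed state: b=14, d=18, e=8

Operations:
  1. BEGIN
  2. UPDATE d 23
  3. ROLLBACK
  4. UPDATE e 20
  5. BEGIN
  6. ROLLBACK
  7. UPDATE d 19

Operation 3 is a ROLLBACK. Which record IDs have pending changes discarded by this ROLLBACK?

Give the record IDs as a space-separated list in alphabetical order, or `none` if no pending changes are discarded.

Answer: d

Derivation:
Initial committed: {b=14, d=18, e=8}
Op 1: BEGIN: in_txn=True, pending={}
Op 2: UPDATE d=23 (pending; pending now {d=23})
Op 3: ROLLBACK: discarded pending ['d']; in_txn=False
Op 4: UPDATE e=20 (auto-commit; committed e=20)
Op 5: BEGIN: in_txn=True, pending={}
Op 6: ROLLBACK: discarded pending []; in_txn=False
Op 7: UPDATE d=19 (auto-commit; committed d=19)
ROLLBACK at op 3 discards: ['d']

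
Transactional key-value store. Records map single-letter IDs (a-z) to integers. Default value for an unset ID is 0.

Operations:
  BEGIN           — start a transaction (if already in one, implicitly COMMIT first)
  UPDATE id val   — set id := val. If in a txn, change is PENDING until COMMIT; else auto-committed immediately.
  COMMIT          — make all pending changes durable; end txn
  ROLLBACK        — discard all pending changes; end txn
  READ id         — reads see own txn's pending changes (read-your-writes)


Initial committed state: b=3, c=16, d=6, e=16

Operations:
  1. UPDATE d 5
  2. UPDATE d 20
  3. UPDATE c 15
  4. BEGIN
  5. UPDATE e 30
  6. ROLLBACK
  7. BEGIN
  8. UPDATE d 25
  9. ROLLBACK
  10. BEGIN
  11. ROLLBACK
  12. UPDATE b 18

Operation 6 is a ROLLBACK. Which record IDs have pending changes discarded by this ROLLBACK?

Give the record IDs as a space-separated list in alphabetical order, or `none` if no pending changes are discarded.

Initial committed: {b=3, c=16, d=6, e=16}
Op 1: UPDATE d=5 (auto-commit; committed d=5)
Op 2: UPDATE d=20 (auto-commit; committed d=20)
Op 3: UPDATE c=15 (auto-commit; committed c=15)
Op 4: BEGIN: in_txn=True, pending={}
Op 5: UPDATE e=30 (pending; pending now {e=30})
Op 6: ROLLBACK: discarded pending ['e']; in_txn=False
Op 7: BEGIN: in_txn=True, pending={}
Op 8: UPDATE d=25 (pending; pending now {d=25})
Op 9: ROLLBACK: discarded pending ['d']; in_txn=False
Op 10: BEGIN: in_txn=True, pending={}
Op 11: ROLLBACK: discarded pending []; in_txn=False
Op 12: UPDATE b=18 (auto-commit; committed b=18)
ROLLBACK at op 6 discards: ['e']

Answer: e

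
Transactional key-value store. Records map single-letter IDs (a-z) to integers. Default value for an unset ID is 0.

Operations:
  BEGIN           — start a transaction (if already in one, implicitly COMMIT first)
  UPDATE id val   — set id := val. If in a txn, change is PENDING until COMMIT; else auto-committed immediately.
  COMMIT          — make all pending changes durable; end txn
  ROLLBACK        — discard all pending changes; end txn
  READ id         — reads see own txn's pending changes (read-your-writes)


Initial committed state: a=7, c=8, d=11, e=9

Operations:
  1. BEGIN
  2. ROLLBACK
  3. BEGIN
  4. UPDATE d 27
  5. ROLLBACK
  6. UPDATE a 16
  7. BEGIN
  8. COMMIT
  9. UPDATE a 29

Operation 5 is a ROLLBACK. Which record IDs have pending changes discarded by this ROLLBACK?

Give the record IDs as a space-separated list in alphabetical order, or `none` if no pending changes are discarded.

Initial committed: {a=7, c=8, d=11, e=9}
Op 1: BEGIN: in_txn=True, pending={}
Op 2: ROLLBACK: discarded pending []; in_txn=False
Op 3: BEGIN: in_txn=True, pending={}
Op 4: UPDATE d=27 (pending; pending now {d=27})
Op 5: ROLLBACK: discarded pending ['d']; in_txn=False
Op 6: UPDATE a=16 (auto-commit; committed a=16)
Op 7: BEGIN: in_txn=True, pending={}
Op 8: COMMIT: merged [] into committed; committed now {a=16, c=8, d=11, e=9}
Op 9: UPDATE a=29 (auto-commit; committed a=29)
ROLLBACK at op 5 discards: ['d']

Answer: d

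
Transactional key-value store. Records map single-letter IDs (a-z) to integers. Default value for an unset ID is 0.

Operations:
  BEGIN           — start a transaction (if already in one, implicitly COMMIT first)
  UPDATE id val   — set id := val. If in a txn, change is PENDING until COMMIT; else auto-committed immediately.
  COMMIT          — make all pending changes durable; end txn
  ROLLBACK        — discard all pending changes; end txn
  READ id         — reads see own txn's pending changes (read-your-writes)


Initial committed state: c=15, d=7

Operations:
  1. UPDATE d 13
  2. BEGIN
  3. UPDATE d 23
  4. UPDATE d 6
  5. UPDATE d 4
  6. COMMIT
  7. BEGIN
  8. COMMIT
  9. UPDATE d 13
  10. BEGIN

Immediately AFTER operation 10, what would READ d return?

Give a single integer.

Initial committed: {c=15, d=7}
Op 1: UPDATE d=13 (auto-commit; committed d=13)
Op 2: BEGIN: in_txn=True, pending={}
Op 3: UPDATE d=23 (pending; pending now {d=23})
Op 4: UPDATE d=6 (pending; pending now {d=6})
Op 5: UPDATE d=4 (pending; pending now {d=4})
Op 6: COMMIT: merged ['d'] into committed; committed now {c=15, d=4}
Op 7: BEGIN: in_txn=True, pending={}
Op 8: COMMIT: merged [] into committed; committed now {c=15, d=4}
Op 9: UPDATE d=13 (auto-commit; committed d=13)
Op 10: BEGIN: in_txn=True, pending={}
After op 10: visible(d) = 13 (pending={}, committed={c=15, d=13})

Answer: 13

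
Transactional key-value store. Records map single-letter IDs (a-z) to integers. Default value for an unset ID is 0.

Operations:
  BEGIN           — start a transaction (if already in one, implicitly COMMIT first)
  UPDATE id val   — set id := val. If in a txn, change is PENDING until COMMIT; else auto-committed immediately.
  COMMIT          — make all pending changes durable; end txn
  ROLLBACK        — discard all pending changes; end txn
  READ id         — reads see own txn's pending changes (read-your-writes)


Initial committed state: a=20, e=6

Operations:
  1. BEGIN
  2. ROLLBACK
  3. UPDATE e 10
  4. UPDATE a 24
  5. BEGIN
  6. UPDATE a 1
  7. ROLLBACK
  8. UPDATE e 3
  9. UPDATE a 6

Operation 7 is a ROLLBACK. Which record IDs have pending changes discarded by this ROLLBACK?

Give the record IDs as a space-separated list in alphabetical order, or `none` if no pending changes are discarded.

Answer: a

Derivation:
Initial committed: {a=20, e=6}
Op 1: BEGIN: in_txn=True, pending={}
Op 2: ROLLBACK: discarded pending []; in_txn=False
Op 3: UPDATE e=10 (auto-commit; committed e=10)
Op 4: UPDATE a=24 (auto-commit; committed a=24)
Op 5: BEGIN: in_txn=True, pending={}
Op 6: UPDATE a=1 (pending; pending now {a=1})
Op 7: ROLLBACK: discarded pending ['a']; in_txn=False
Op 8: UPDATE e=3 (auto-commit; committed e=3)
Op 9: UPDATE a=6 (auto-commit; committed a=6)
ROLLBACK at op 7 discards: ['a']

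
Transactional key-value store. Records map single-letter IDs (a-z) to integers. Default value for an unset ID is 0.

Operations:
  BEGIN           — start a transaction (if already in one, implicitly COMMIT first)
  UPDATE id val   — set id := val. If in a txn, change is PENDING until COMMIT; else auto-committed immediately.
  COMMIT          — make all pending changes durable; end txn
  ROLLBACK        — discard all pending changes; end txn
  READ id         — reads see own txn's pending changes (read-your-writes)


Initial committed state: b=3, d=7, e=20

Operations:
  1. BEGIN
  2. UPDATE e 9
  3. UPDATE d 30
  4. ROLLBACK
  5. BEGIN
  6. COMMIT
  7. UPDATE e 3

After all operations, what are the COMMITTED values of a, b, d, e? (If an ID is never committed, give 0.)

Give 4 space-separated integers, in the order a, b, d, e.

Initial committed: {b=3, d=7, e=20}
Op 1: BEGIN: in_txn=True, pending={}
Op 2: UPDATE e=9 (pending; pending now {e=9})
Op 3: UPDATE d=30 (pending; pending now {d=30, e=9})
Op 4: ROLLBACK: discarded pending ['d', 'e']; in_txn=False
Op 5: BEGIN: in_txn=True, pending={}
Op 6: COMMIT: merged [] into committed; committed now {b=3, d=7, e=20}
Op 7: UPDATE e=3 (auto-commit; committed e=3)
Final committed: {b=3, d=7, e=3}

Answer: 0 3 7 3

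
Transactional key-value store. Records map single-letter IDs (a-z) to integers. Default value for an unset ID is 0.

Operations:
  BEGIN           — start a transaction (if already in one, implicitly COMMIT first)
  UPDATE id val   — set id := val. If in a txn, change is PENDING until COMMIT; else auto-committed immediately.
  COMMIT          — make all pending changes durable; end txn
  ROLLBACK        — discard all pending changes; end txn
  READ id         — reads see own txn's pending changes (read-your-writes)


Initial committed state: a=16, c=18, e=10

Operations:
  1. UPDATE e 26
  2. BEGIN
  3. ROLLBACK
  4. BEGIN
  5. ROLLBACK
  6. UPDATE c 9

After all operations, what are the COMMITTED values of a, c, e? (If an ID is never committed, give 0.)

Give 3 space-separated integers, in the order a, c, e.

Answer: 16 9 26

Derivation:
Initial committed: {a=16, c=18, e=10}
Op 1: UPDATE e=26 (auto-commit; committed e=26)
Op 2: BEGIN: in_txn=True, pending={}
Op 3: ROLLBACK: discarded pending []; in_txn=False
Op 4: BEGIN: in_txn=True, pending={}
Op 5: ROLLBACK: discarded pending []; in_txn=False
Op 6: UPDATE c=9 (auto-commit; committed c=9)
Final committed: {a=16, c=9, e=26}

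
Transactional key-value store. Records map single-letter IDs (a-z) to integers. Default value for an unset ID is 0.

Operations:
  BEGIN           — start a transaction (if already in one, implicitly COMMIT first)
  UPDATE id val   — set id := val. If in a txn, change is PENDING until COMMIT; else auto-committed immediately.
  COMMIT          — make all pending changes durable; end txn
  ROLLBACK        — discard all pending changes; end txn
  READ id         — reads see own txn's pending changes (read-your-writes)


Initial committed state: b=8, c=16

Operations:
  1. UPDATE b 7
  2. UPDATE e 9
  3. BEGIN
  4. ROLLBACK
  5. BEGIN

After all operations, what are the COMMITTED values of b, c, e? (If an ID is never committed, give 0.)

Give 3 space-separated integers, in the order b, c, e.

Initial committed: {b=8, c=16}
Op 1: UPDATE b=7 (auto-commit; committed b=7)
Op 2: UPDATE e=9 (auto-commit; committed e=9)
Op 3: BEGIN: in_txn=True, pending={}
Op 4: ROLLBACK: discarded pending []; in_txn=False
Op 5: BEGIN: in_txn=True, pending={}
Final committed: {b=7, c=16, e=9}

Answer: 7 16 9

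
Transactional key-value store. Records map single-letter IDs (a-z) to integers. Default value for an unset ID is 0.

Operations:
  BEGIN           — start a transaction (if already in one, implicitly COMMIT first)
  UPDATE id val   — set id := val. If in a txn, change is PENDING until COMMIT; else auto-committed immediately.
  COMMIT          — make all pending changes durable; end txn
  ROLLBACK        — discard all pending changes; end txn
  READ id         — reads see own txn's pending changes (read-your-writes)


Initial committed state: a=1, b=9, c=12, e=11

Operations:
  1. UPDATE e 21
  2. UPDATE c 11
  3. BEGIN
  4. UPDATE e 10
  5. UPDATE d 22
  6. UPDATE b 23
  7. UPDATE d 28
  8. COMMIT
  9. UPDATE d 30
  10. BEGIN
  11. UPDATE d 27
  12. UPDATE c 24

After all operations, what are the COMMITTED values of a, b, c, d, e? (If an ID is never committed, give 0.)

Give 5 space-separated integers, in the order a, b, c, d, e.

Initial committed: {a=1, b=9, c=12, e=11}
Op 1: UPDATE e=21 (auto-commit; committed e=21)
Op 2: UPDATE c=11 (auto-commit; committed c=11)
Op 3: BEGIN: in_txn=True, pending={}
Op 4: UPDATE e=10 (pending; pending now {e=10})
Op 5: UPDATE d=22 (pending; pending now {d=22, e=10})
Op 6: UPDATE b=23 (pending; pending now {b=23, d=22, e=10})
Op 7: UPDATE d=28 (pending; pending now {b=23, d=28, e=10})
Op 8: COMMIT: merged ['b', 'd', 'e'] into committed; committed now {a=1, b=23, c=11, d=28, e=10}
Op 9: UPDATE d=30 (auto-commit; committed d=30)
Op 10: BEGIN: in_txn=True, pending={}
Op 11: UPDATE d=27 (pending; pending now {d=27})
Op 12: UPDATE c=24 (pending; pending now {c=24, d=27})
Final committed: {a=1, b=23, c=11, d=30, e=10}

Answer: 1 23 11 30 10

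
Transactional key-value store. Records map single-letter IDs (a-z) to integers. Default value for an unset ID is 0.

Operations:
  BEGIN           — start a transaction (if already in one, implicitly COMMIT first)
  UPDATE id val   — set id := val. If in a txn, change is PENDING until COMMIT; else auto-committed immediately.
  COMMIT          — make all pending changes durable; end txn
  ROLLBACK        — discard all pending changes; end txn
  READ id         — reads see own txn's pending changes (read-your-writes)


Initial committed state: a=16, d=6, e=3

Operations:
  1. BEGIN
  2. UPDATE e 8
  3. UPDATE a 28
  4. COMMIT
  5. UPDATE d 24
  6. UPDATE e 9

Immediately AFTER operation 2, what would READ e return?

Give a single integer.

Answer: 8

Derivation:
Initial committed: {a=16, d=6, e=3}
Op 1: BEGIN: in_txn=True, pending={}
Op 2: UPDATE e=8 (pending; pending now {e=8})
After op 2: visible(e) = 8 (pending={e=8}, committed={a=16, d=6, e=3})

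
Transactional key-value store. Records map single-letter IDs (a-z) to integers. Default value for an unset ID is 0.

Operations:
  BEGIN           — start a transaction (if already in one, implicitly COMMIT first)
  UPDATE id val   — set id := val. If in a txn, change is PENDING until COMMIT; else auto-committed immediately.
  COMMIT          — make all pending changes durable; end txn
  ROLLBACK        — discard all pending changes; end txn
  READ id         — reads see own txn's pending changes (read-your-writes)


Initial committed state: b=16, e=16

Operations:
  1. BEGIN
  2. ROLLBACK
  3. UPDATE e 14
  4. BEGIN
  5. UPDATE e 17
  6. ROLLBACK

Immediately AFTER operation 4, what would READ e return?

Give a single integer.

Answer: 14

Derivation:
Initial committed: {b=16, e=16}
Op 1: BEGIN: in_txn=True, pending={}
Op 2: ROLLBACK: discarded pending []; in_txn=False
Op 3: UPDATE e=14 (auto-commit; committed e=14)
Op 4: BEGIN: in_txn=True, pending={}
After op 4: visible(e) = 14 (pending={}, committed={b=16, e=14})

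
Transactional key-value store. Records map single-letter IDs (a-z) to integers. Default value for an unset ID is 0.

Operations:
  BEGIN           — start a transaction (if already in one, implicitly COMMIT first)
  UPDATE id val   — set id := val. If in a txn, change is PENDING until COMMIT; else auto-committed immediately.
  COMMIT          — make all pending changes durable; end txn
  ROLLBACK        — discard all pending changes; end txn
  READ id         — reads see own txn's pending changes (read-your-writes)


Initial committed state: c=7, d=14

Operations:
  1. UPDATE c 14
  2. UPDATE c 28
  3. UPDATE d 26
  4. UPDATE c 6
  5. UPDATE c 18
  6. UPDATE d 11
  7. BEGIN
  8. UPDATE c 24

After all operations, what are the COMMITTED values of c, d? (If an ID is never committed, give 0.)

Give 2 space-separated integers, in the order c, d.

Answer: 18 11

Derivation:
Initial committed: {c=7, d=14}
Op 1: UPDATE c=14 (auto-commit; committed c=14)
Op 2: UPDATE c=28 (auto-commit; committed c=28)
Op 3: UPDATE d=26 (auto-commit; committed d=26)
Op 4: UPDATE c=6 (auto-commit; committed c=6)
Op 5: UPDATE c=18 (auto-commit; committed c=18)
Op 6: UPDATE d=11 (auto-commit; committed d=11)
Op 7: BEGIN: in_txn=True, pending={}
Op 8: UPDATE c=24 (pending; pending now {c=24})
Final committed: {c=18, d=11}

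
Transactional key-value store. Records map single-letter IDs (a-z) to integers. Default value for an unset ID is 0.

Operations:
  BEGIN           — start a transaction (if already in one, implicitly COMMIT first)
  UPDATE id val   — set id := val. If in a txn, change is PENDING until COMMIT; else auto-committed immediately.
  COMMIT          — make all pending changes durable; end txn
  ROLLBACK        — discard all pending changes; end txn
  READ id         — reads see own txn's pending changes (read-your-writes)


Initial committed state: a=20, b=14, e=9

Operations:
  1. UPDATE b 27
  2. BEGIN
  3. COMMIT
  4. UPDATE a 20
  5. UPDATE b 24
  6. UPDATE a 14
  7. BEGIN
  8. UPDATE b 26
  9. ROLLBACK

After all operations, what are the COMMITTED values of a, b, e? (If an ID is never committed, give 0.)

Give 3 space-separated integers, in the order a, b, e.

Initial committed: {a=20, b=14, e=9}
Op 1: UPDATE b=27 (auto-commit; committed b=27)
Op 2: BEGIN: in_txn=True, pending={}
Op 3: COMMIT: merged [] into committed; committed now {a=20, b=27, e=9}
Op 4: UPDATE a=20 (auto-commit; committed a=20)
Op 5: UPDATE b=24 (auto-commit; committed b=24)
Op 6: UPDATE a=14 (auto-commit; committed a=14)
Op 7: BEGIN: in_txn=True, pending={}
Op 8: UPDATE b=26 (pending; pending now {b=26})
Op 9: ROLLBACK: discarded pending ['b']; in_txn=False
Final committed: {a=14, b=24, e=9}

Answer: 14 24 9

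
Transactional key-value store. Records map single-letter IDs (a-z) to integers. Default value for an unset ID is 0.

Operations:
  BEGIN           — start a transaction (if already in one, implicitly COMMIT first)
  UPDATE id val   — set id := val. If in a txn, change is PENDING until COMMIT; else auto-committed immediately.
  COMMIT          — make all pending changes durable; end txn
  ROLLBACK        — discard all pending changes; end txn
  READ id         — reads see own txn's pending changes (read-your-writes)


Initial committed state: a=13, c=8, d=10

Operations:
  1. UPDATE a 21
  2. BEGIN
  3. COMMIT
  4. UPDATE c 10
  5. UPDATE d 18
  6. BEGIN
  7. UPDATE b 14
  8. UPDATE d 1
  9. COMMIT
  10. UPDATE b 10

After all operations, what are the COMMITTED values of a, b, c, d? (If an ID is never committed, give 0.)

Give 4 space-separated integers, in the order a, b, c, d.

Initial committed: {a=13, c=8, d=10}
Op 1: UPDATE a=21 (auto-commit; committed a=21)
Op 2: BEGIN: in_txn=True, pending={}
Op 3: COMMIT: merged [] into committed; committed now {a=21, c=8, d=10}
Op 4: UPDATE c=10 (auto-commit; committed c=10)
Op 5: UPDATE d=18 (auto-commit; committed d=18)
Op 6: BEGIN: in_txn=True, pending={}
Op 7: UPDATE b=14 (pending; pending now {b=14})
Op 8: UPDATE d=1 (pending; pending now {b=14, d=1})
Op 9: COMMIT: merged ['b', 'd'] into committed; committed now {a=21, b=14, c=10, d=1}
Op 10: UPDATE b=10 (auto-commit; committed b=10)
Final committed: {a=21, b=10, c=10, d=1}

Answer: 21 10 10 1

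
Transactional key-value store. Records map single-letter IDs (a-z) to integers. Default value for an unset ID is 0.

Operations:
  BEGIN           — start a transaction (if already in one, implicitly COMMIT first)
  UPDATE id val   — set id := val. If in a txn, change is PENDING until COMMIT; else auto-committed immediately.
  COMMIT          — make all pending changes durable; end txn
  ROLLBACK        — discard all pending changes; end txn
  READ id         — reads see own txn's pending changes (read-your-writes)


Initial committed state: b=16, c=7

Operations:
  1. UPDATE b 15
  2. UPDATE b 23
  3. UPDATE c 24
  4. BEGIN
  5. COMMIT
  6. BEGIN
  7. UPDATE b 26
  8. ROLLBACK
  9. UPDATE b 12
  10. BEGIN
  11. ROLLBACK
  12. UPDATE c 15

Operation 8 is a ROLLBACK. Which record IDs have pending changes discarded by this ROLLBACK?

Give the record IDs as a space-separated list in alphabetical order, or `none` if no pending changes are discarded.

Answer: b

Derivation:
Initial committed: {b=16, c=7}
Op 1: UPDATE b=15 (auto-commit; committed b=15)
Op 2: UPDATE b=23 (auto-commit; committed b=23)
Op 3: UPDATE c=24 (auto-commit; committed c=24)
Op 4: BEGIN: in_txn=True, pending={}
Op 5: COMMIT: merged [] into committed; committed now {b=23, c=24}
Op 6: BEGIN: in_txn=True, pending={}
Op 7: UPDATE b=26 (pending; pending now {b=26})
Op 8: ROLLBACK: discarded pending ['b']; in_txn=False
Op 9: UPDATE b=12 (auto-commit; committed b=12)
Op 10: BEGIN: in_txn=True, pending={}
Op 11: ROLLBACK: discarded pending []; in_txn=False
Op 12: UPDATE c=15 (auto-commit; committed c=15)
ROLLBACK at op 8 discards: ['b']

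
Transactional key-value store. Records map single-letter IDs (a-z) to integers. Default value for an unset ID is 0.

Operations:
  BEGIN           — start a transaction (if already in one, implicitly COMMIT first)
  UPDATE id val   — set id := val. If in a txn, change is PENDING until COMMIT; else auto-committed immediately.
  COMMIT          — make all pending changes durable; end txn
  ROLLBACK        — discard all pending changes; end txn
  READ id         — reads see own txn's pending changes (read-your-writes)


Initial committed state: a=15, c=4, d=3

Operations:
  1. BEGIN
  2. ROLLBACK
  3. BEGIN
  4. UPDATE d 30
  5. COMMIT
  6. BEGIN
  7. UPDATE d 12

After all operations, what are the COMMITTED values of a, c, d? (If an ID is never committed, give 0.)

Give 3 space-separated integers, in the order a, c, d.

Initial committed: {a=15, c=4, d=3}
Op 1: BEGIN: in_txn=True, pending={}
Op 2: ROLLBACK: discarded pending []; in_txn=False
Op 3: BEGIN: in_txn=True, pending={}
Op 4: UPDATE d=30 (pending; pending now {d=30})
Op 5: COMMIT: merged ['d'] into committed; committed now {a=15, c=4, d=30}
Op 6: BEGIN: in_txn=True, pending={}
Op 7: UPDATE d=12 (pending; pending now {d=12})
Final committed: {a=15, c=4, d=30}

Answer: 15 4 30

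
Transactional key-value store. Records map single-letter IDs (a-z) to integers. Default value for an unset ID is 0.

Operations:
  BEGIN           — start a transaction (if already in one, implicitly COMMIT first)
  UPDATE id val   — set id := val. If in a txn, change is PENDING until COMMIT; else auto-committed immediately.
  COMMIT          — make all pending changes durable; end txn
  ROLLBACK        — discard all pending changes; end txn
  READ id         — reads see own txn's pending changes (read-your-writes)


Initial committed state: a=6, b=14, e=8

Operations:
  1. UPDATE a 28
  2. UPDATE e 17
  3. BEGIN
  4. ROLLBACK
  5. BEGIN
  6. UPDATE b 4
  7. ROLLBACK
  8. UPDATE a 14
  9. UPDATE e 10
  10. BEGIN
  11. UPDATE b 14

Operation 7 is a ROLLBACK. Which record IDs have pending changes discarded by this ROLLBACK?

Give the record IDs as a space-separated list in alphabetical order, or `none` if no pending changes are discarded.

Answer: b

Derivation:
Initial committed: {a=6, b=14, e=8}
Op 1: UPDATE a=28 (auto-commit; committed a=28)
Op 2: UPDATE e=17 (auto-commit; committed e=17)
Op 3: BEGIN: in_txn=True, pending={}
Op 4: ROLLBACK: discarded pending []; in_txn=False
Op 5: BEGIN: in_txn=True, pending={}
Op 6: UPDATE b=4 (pending; pending now {b=4})
Op 7: ROLLBACK: discarded pending ['b']; in_txn=False
Op 8: UPDATE a=14 (auto-commit; committed a=14)
Op 9: UPDATE e=10 (auto-commit; committed e=10)
Op 10: BEGIN: in_txn=True, pending={}
Op 11: UPDATE b=14 (pending; pending now {b=14})
ROLLBACK at op 7 discards: ['b']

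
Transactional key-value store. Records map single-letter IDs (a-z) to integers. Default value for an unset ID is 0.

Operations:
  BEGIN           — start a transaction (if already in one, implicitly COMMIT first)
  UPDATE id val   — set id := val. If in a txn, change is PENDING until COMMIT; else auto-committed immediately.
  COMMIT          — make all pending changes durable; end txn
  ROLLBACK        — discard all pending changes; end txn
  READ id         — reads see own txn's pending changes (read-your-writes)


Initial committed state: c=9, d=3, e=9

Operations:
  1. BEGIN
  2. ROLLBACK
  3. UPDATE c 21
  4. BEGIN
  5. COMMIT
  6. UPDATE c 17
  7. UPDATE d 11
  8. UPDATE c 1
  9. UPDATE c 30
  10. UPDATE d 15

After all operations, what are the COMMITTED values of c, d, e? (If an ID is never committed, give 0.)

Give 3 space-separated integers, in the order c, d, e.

Answer: 30 15 9

Derivation:
Initial committed: {c=9, d=3, e=9}
Op 1: BEGIN: in_txn=True, pending={}
Op 2: ROLLBACK: discarded pending []; in_txn=False
Op 3: UPDATE c=21 (auto-commit; committed c=21)
Op 4: BEGIN: in_txn=True, pending={}
Op 5: COMMIT: merged [] into committed; committed now {c=21, d=3, e=9}
Op 6: UPDATE c=17 (auto-commit; committed c=17)
Op 7: UPDATE d=11 (auto-commit; committed d=11)
Op 8: UPDATE c=1 (auto-commit; committed c=1)
Op 9: UPDATE c=30 (auto-commit; committed c=30)
Op 10: UPDATE d=15 (auto-commit; committed d=15)
Final committed: {c=30, d=15, e=9}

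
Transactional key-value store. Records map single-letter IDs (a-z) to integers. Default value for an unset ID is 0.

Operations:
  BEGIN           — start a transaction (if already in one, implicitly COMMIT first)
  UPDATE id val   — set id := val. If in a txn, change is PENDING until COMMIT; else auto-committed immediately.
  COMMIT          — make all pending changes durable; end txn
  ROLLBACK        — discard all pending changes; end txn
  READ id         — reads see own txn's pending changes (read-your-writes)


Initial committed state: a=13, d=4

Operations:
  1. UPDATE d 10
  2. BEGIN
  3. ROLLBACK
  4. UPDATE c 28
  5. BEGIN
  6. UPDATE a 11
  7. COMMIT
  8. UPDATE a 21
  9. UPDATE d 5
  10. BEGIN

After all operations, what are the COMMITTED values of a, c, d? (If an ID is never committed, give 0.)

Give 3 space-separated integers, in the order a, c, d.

Answer: 21 28 5

Derivation:
Initial committed: {a=13, d=4}
Op 1: UPDATE d=10 (auto-commit; committed d=10)
Op 2: BEGIN: in_txn=True, pending={}
Op 3: ROLLBACK: discarded pending []; in_txn=False
Op 4: UPDATE c=28 (auto-commit; committed c=28)
Op 5: BEGIN: in_txn=True, pending={}
Op 6: UPDATE a=11 (pending; pending now {a=11})
Op 7: COMMIT: merged ['a'] into committed; committed now {a=11, c=28, d=10}
Op 8: UPDATE a=21 (auto-commit; committed a=21)
Op 9: UPDATE d=5 (auto-commit; committed d=5)
Op 10: BEGIN: in_txn=True, pending={}
Final committed: {a=21, c=28, d=5}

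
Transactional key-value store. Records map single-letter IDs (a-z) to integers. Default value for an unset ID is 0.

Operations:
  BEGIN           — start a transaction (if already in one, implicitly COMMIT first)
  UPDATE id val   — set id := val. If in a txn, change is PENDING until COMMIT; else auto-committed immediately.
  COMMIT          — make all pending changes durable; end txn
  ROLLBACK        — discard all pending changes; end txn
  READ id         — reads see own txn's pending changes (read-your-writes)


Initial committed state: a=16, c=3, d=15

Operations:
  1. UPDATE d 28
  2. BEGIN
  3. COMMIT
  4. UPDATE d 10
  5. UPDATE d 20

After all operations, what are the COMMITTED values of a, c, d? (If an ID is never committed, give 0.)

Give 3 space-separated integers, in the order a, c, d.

Answer: 16 3 20

Derivation:
Initial committed: {a=16, c=3, d=15}
Op 1: UPDATE d=28 (auto-commit; committed d=28)
Op 2: BEGIN: in_txn=True, pending={}
Op 3: COMMIT: merged [] into committed; committed now {a=16, c=3, d=28}
Op 4: UPDATE d=10 (auto-commit; committed d=10)
Op 5: UPDATE d=20 (auto-commit; committed d=20)
Final committed: {a=16, c=3, d=20}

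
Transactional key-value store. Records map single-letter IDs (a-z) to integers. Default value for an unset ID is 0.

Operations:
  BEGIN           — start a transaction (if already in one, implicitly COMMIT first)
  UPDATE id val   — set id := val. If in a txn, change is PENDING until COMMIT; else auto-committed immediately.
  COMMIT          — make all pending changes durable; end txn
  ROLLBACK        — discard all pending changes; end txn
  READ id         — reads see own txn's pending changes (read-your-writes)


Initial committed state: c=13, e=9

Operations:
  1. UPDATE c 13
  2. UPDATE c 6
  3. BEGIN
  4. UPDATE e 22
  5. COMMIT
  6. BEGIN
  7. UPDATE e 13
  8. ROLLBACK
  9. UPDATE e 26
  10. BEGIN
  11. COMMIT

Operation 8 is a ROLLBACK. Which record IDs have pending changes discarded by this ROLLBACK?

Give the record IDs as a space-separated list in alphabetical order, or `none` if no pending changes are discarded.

Initial committed: {c=13, e=9}
Op 1: UPDATE c=13 (auto-commit; committed c=13)
Op 2: UPDATE c=6 (auto-commit; committed c=6)
Op 3: BEGIN: in_txn=True, pending={}
Op 4: UPDATE e=22 (pending; pending now {e=22})
Op 5: COMMIT: merged ['e'] into committed; committed now {c=6, e=22}
Op 6: BEGIN: in_txn=True, pending={}
Op 7: UPDATE e=13 (pending; pending now {e=13})
Op 8: ROLLBACK: discarded pending ['e']; in_txn=False
Op 9: UPDATE e=26 (auto-commit; committed e=26)
Op 10: BEGIN: in_txn=True, pending={}
Op 11: COMMIT: merged [] into committed; committed now {c=6, e=26}
ROLLBACK at op 8 discards: ['e']

Answer: e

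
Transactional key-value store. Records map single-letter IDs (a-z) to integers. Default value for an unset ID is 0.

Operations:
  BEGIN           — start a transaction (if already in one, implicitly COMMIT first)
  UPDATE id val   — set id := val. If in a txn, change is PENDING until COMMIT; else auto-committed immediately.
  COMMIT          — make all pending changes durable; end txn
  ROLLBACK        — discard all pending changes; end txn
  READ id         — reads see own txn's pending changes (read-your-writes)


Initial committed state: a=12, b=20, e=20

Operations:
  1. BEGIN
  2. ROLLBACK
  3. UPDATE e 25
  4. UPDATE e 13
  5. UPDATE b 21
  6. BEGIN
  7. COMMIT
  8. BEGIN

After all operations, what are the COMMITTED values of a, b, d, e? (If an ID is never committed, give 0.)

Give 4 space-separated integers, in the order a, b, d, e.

Initial committed: {a=12, b=20, e=20}
Op 1: BEGIN: in_txn=True, pending={}
Op 2: ROLLBACK: discarded pending []; in_txn=False
Op 3: UPDATE e=25 (auto-commit; committed e=25)
Op 4: UPDATE e=13 (auto-commit; committed e=13)
Op 5: UPDATE b=21 (auto-commit; committed b=21)
Op 6: BEGIN: in_txn=True, pending={}
Op 7: COMMIT: merged [] into committed; committed now {a=12, b=21, e=13}
Op 8: BEGIN: in_txn=True, pending={}
Final committed: {a=12, b=21, e=13}

Answer: 12 21 0 13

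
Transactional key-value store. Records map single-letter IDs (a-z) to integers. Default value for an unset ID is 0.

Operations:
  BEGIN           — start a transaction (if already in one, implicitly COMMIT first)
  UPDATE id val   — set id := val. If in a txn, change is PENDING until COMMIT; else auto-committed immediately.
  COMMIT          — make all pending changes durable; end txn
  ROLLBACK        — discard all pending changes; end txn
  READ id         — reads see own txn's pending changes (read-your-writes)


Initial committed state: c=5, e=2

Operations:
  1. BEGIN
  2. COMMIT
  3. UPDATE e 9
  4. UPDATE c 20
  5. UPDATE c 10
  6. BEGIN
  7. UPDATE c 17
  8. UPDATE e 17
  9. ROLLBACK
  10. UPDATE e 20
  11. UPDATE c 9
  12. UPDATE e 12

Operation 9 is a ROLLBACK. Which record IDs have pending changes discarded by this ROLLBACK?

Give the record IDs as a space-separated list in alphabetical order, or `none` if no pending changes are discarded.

Answer: c e

Derivation:
Initial committed: {c=5, e=2}
Op 1: BEGIN: in_txn=True, pending={}
Op 2: COMMIT: merged [] into committed; committed now {c=5, e=2}
Op 3: UPDATE e=9 (auto-commit; committed e=9)
Op 4: UPDATE c=20 (auto-commit; committed c=20)
Op 5: UPDATE c=10 (auto-commit; committed c=10)
Op 6: BEGIN: in_txn=True, pending={}
Op 7: UPDATE c=17 (pending; pending now {c=17})
Op 8: UPDATE e=17 (pending; pending now {c=17, e=17})
Op 9: ROLLBACK: discarded pending ['c', 'e']; in_txn=False
Op 10: UPDATE e=20 (auto-commit; committed e=20)
Op 11: UPDATE c=9 (auto-commit; committed c=9)
Op 12: UPDATE e=12 (auto-commit; committed e=12)
ROLLBACK at op 9 discards: ['c', 'e']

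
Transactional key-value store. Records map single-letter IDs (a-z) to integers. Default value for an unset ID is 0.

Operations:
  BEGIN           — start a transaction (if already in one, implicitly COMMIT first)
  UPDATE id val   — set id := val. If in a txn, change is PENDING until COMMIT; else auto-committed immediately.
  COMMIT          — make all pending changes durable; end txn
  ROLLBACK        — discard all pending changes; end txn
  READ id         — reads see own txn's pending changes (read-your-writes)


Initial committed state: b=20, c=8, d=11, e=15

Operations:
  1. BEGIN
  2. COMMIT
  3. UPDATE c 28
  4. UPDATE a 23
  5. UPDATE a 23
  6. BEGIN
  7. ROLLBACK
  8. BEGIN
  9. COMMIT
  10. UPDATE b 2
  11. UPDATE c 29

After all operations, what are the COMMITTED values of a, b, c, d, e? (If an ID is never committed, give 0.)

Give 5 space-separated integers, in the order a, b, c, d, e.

Initial committed: {b=20, c=8, d=11, e=15}
Op 1: BEGIN: in_txn=True, pending={}
Op 2: COMMIT: merged [] into committed; committed now {b=20, c=8, d=11, e=15}
Op 3: UPDATE c=28 (auto-commit; committed c=28)
Op 4: UPDATE a=23 (auto-commit; committed a=23)
Op 5: UPDATE a=23 (auto-commit; committed a=23)
Op 6: BEGIN: in_txn=True, pending={}
Op 7: ROLLBACK: discarded pending []; in_txn=False
Op 8: BEGIN: in_txn=True, pending={}
Op 9: COMMIT: merged [] into committed; committed now {a=23, b=20, c=28, d=11, e=15}
Op 10: UPDATE b=2 (auto-commit; committed b=2)
Op 11: UPDATE c=29 (auto-commit; committed c=29)
Final committed: {a=23, b=2, c=29, d=11, e=15}

Answer: 23 2 29 11 15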